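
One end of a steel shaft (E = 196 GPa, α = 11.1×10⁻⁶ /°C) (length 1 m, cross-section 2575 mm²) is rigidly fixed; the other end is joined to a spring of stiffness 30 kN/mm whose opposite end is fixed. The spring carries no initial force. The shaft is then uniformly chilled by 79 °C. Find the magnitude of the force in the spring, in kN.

P ≈ 24.8 kN

The unrestrained thermal change is αΔT L = 11.1×10⁻⁶ × 79 × 1000 = 0.8769 mm.
With a force P in the spring, the elastic change of the shaft is PL/(AE) and that of the spring is P/k; compatibility requires their sum to equal δ_free.
So P = δ_free / [L/(AE) + 1/k] = 0.8769 / [ 1000/(2575×196×10³) + 1/(30×10³) ].
P = 0.8769 / 3.531×10⁻⁵ = 24830 N.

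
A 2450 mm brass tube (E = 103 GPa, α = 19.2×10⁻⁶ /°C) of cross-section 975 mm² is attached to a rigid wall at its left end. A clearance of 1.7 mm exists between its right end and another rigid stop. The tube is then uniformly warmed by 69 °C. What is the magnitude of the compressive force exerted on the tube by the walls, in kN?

If the wall were absent the tube would grow by αΔT L = 19.2×10⁻⁶ × 69 × 2450 = 3.246 mm.
The gap closes (δ_free > 1.7 mm) and the wall then resists a further 3.246 − 1.7 = 1.546 mm of expansion.
So σ = E(δ_free − g)/L = 103×10³ × 1.546/2450 = 64.99 MPa.
Force on the wall = σA = 64.99 × 975 mm² = 63.36 kN.

P ≈ 63.4 kN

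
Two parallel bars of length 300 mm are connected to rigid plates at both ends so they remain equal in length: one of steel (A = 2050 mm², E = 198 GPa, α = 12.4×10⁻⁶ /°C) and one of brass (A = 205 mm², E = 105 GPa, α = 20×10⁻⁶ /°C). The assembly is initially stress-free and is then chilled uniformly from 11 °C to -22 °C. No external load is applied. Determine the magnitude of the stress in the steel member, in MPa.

σ ≈ 2.5 MPa (compressive)

The brass has the larger α, so on cooling it would change length more than the steel if both were free. The rigid plates force a common final length, so the brass is put into tension and the steel into compression, with equal and opposite forces P (no external load).
Compatibility of the two members (thermal + elastic change equal): (α₁ − α₂)ΔT = P·[1/(A₁E₁) + 1/(A₂E₂)].
|α₁ − α₂|·ΔT = 7.6×10⁻⁶ × 33 = 0.0002508.
1/(A₁E₁) + 1/(A₂E₂) = 1/(2050×198×10³) + 1/(205×105×10³) = 4.892×10⁻⁸ N⁻¹.
P = 0.0002508 / 4.892×10⁻⁸ = 5127 N = 5.127 kN.
σ_{steel} = P/A₁ = 5127/2050 = 2.501 MPa, compressive.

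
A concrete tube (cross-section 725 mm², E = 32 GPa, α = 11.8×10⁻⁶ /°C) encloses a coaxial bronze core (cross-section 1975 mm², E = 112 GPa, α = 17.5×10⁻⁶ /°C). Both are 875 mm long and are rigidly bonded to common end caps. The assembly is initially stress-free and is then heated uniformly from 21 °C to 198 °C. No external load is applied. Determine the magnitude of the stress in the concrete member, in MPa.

σ ≈ 29.2 MPa (tensile)

The bronze has the larger α, so on heating it would change length more than the concrete if both were free. The rigid plates force a common final length, so the bronze is put into compression and the concrete into tension, with equal and opposite forces P (no external load).
Setting the final lengths equal and cancelling L: (α₁ − α₂)ΔT = P/(A₁E₁) + P/(A₂E₂).
|α₁ − α₂|·ΔT = 5.7×10⁻⁶ × 177 = 0.001009.
1/(A₁E₁) + 1/(A₂E₂) = 1/(725×32×10³) + 1/(1975×112×10³) = 4.762×10⁻⁸ N⁻¹.
P = 0.001009 / 4.762×10⁻⁸ = 21180 N = 21.18 kN.
σ_{concrete} = P/A₁ = 21180/725 = 29.22 MPa, tensile.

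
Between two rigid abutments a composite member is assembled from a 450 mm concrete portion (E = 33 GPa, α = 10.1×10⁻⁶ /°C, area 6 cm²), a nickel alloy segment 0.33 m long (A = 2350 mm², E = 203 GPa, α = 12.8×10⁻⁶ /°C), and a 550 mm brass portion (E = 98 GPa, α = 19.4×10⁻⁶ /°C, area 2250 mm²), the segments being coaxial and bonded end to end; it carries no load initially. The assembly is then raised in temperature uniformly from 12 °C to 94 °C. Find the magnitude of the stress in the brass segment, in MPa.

σ ≈ 27.3 MPa (compressive)

Free thermal expansion of the whole bar: Σ αᵢΔT Lᵢ = 10.1×10⁻⁶×82×450 + 12.8×10⁻⁶×82×330 + 19.4×10⁻⁶×82×550 = 1.594 mm.
Since the ends are fixed, an axial force P builds up, equal in every segment, with P · Σ Lᵢ/(AᵢEᵢ) = δ_free.
Σ Lᵢ/(AᵢEᵢ) = 450/(600×33×10³) + 330/(2350×203×10³) + 550/(2250×98×10³) = 2.591×10⁻⁵ mm/N.
P = 1.594 / 2.591×10⁻⁵ = 61510 N = 61.51 kN, compressive.
σ_{brass} = P / A = 61510 / 2250 = 27.34 MPa.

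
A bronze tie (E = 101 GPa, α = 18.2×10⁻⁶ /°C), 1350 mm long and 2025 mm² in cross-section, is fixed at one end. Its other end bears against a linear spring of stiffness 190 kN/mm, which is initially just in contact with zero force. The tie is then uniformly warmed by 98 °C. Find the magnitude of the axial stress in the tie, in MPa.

σ ≈ 100 MPa (compressive)

If the spring were absent the tie would lengthen by αΔT L = 18.2×10⁻⁶ × 98 × 1350 = 2.408 mm.
Let P be the compressive force at the spring. The tie shortens elastically by PL/(AE) and the spring compresses by P/k; together these equal δ_free.
P [ L/(AE) + 1/k ] = δ_free → P [ 1350/(2025×101×10³) + 1/(190×10³) ] = 2.408.
P = 2.408 / 1.186×10⁻⁵ = 203000 N.
σ = P/A = 203000/2025 = 100.2 MPa.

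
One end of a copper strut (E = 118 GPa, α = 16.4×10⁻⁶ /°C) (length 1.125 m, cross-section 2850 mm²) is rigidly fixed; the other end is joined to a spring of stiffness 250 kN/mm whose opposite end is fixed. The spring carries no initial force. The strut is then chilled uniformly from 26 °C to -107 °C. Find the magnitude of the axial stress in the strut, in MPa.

σ ≈ 117 MPa (tensile)

If the spring were absent the strut would shorten by αΔT L = 16.4×10⁻⁶ × 133 × 1125 = 2.454 mm.
With a force P in the spring, the elastic change of the strut is PL/(AE) and that of the spring is P/k; compatibility requires their sum to equal δ_free.
P [ L/(AE) + 1/k ] = δ_free → P [ 1125/(2850×118×10³) + 1/(250×10³) ] = 2.454.
P = 2.454 / 7.345×10⁻⁶ = 334100 N.
σ = P/A = 334100/2850 = 117.2 MPa.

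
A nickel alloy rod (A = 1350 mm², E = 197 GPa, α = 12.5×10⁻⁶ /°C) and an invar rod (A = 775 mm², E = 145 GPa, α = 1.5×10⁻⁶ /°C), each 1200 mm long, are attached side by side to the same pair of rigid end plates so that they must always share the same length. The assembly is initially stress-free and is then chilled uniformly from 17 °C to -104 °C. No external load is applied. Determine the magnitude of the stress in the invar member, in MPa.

σ ≈ 136 MPa (compressive)

The nickel alloy has the larger α, so on cooling it would change length more than the invar if both were free. The rigid plates force a common final length, so the nickel alloy is put into tension and the invar into compression, with equal and opposite forces P (no external load).
Equating the net (thermal + elastic) strains gives |α₁ − α₂|·ΔT = P·[1/(A₁E₁) + 1/(A₂E₂)].
|α₁ − α₂|·ΔT = 11×10⁻⁶ × 121 = 0.001331.
1/(A₁E₁) + 1/(A₂E₂) = 1/(1350×197×10³) + 1/(775×145×10³) = 1.266×10⁻⁸ N⁻¹.
P = 0.001331 / 1.266×10⁻⁸ = 105100 N = 105.1 kN.
σ_{invar} = P/A₂ = 105100/775 = 135.7 MPa, compressive.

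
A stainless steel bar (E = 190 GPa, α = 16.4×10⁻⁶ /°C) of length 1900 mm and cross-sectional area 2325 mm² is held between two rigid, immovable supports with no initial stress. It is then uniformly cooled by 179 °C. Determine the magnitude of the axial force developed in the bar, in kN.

P ≈ 1300 kN (tensile)

With zero net strain, σ = E·αΔT = 190 GPa × 16.4×10⁻⁶ × 179 = 557.8 MPa.
Then P = σA = 557.8 × 2325 mm² = 1297 kN, tensile.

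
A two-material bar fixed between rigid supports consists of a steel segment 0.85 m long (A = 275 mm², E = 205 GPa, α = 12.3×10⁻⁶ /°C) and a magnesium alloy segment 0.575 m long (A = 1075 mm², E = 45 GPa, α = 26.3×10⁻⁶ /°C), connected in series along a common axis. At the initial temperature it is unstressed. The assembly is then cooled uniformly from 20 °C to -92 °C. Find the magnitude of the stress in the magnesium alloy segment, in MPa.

If the supports were absent, the total length change would be Σ αᵢΔT Lᵢ = 12.3×10⁻⁶×112×850 + 26.3×10⁻⁶×112×575 = 2.865 mm.
Since the ends are fixed, an axial force P builds up, equal in every segment, with P · Σ Lᵢ/(AᵢEᵢ) = δ_free.
Σ Lᵢ/(AᵢEᵢ) = 850/(275×205×10³) + 575/(1075×45×10³) = 2.696×10⁻⁵ mm/N.
So P = 2.865 / 2.696×10⁻⁵ = 106.2 kN, tensile.
σ_{magnesium alloy} = P / A = 106200 / 1075 = 98.83 MPa.

σ ≈ 98.8 MPa (tensile)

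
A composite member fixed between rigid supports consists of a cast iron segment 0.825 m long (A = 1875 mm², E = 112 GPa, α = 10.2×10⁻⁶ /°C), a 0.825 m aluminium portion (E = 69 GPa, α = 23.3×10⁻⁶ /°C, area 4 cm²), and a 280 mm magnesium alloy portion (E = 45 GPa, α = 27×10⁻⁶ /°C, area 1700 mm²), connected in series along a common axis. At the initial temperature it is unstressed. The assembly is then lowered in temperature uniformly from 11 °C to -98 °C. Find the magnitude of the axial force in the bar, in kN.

P ≈ 102 kN (tensile)

With the walls removed the bar would change length by δ_free = Σ αᵢΔT Lᵢ = 10.2×10⁻⁶×109×825 + 23.3×10⁻⁶×109×825 + 27×10⁻⁶×109×280 = 3.837 mm.
The rigid supports impose zero overall length change; the single axial force P common to all segments must satisfy P Σ Lᵢ/(AᵢEᵢ) = δ_free.
Σ Lᵢ/(AᵢEᵢ) = 825/(1875×112×10³) + 825/(400×69×10³) + 280/(1700×45×10³) = 3.748×10⁻⁵ mm/N.
P = 3.837 / 3.748×10⁻⁵ = 102400 N = 102.4 kN, tensile.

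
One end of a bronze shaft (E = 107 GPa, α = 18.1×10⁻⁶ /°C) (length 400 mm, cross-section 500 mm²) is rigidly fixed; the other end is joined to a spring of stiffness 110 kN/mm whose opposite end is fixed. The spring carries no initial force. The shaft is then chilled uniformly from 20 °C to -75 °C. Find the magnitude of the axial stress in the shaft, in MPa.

σ ≈ 83 MPa (tensile)

If the spring were absent the shaft would shorten by αΔT L = 18.1×10⁻⁶ × 95 × 400 = 0.6878 mm.
Let P be the tensile force in the spring. The shaft extends elastically by PL/(AE) and the spring stretches by P/k; together these equal δ_free.
So P = δ_free / [L/(AE) + 1/k] = 0.6878 / [ 400/(500×107×10³) + 1/(110×10³) ].
P = 0.6878 / 1.657×10⁻⁵ = 41510 N.
σ = P/A = 41510/500 = 83.03 MPa.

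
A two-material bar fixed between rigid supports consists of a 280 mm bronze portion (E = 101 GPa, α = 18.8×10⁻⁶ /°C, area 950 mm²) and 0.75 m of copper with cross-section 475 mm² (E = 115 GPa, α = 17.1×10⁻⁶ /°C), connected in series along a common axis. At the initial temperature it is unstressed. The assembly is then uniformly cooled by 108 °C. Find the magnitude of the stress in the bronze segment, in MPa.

Free thermal contraction of the whole bar: Σ αᵢΔT Lᵢ = 18.8×10⁻⁶×108×280 + 17.1×10⁻⁶×108×750 = 1.954 mm.
The rigid supports impose zero overall length change; the single axial force P common to all segments must satisfy P Σ Lᵢ/(AᵢEᵢ) = δ_free.
The series flexibility is Σ Lᵢ/(AᵢEᵢ) = 280/(950×101×10³) + 750/(475×115×10³) = 1.665×10⁻⁵ mm/N.
Hence P = δ_free / Σ(L/AE) = 1.954/1.665×10⁻⁵ = 117.3 kN (tensile).
σ_{bronze} = P / A = 117300 / 950 = 123.5 MPa.

σ ≈ 124 MPa (tensile)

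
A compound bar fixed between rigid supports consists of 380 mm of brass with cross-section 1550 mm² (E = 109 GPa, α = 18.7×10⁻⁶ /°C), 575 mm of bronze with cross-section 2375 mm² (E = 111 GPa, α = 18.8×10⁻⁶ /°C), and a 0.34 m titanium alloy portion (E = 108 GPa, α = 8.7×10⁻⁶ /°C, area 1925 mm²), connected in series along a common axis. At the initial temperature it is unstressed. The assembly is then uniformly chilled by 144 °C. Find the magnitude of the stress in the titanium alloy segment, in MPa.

With the walls removed the bar would change length by δ_free = Σ αᵢΔT Lᵢ = 18.7×10⁻⁶×144×380 + 18.8×10⁻⁶×144×575 + 8.7×10⁻⁶×144×340 = 3.006 mm.
Since the ends are fixed, an axial force P builds up, equal in every segment, with P · Σ Lᵢ/(AᵢEᵢ) = δ_free.
Σ Lᵢ/(AᵢEᵢ) = 380/(1550×109×10³) + 575/(2375×111×10³) + 340/(1925×108×10³) = 6.066×10⁻⁶ mm/N.
Hence P = δ_free / Σ(L/AE) = 3.006/6.066×10⁻⁶ = 495.5 kN (tensile).
σ_{titanium alloy} = P / A = 495500 / 1925 = 257.4 MPa.

σ ≈ 257 MPa (tensile)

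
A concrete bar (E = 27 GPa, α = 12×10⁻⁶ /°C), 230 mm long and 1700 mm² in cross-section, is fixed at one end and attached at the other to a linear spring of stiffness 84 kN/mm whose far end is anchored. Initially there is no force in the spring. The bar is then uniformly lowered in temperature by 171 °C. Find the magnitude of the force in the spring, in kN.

If the spring were absent the bar would shorten by αΔT L = 12×10⁻⁶ × 171 × 230 = 0.472 mm.
With a force P in the spring, the elastic change of the bar is PL/(AE) and that of the spring is P/k; compatibility requires their sum to equal δ_free.
So P = δ_free / [L/(AE) + 1/k] = 0.472 / [ 230/(1700×27×10³) + 1/(84×10³) ].
P = 0.472 / 1.692×10⁻⁵ = 27900 N.

P ≈ 27.9 kN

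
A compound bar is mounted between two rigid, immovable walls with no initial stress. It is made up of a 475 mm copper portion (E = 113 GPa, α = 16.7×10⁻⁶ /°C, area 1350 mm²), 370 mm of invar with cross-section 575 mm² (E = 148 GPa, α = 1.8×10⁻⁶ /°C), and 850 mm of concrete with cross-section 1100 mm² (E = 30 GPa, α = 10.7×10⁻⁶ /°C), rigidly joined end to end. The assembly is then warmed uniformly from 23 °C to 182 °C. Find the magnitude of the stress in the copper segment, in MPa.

If the supports were absent, the total length change would be Σ αᵢΔT Lᵢ = 16.7×10⁻⁶×159×475 + 1.8×10⁻⁶×159×370 + 10.7×10⁻⁶×159×850 = 2.813 mm.
The walls prevent any net length change, so an axial force P (same in every segment) develops. Compatibility: P · Σ Lᵢ/(AᵢEᵢ) = δ_free.
Σ Lᵢ/(AᵢEᵢ) = 475/(1350×113×10³) + 370/(575×148×10³) + 850/(1100×30×10³) = 3.322×10⁻⁵ mm/N.
So P = 2.813 / 3.322×10⁻⁵ = 84.69 kN, compressive.
σ_{copper} = P / A = 84690 / 1350 = 62.73 MPa.

σ ≈ 62.7 MPa (compressive)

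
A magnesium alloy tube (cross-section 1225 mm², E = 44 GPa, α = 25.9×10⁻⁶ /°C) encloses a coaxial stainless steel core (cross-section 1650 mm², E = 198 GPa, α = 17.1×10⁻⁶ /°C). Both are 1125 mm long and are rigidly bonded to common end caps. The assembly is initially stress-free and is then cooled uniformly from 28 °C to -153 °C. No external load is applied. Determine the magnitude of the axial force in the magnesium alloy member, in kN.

Both members must finish at the same length. With the larger α, the magnesium alloy tends to over-contract; the plates restrain it, putting the magnesium alloy in tension and the stainless steel in compression. With no external load the two internal forces are equal and opposite, magnitude P.
Equating the net (thermal + elastic) strains gives |α₁ − α₂|·ΔT = P·[1/(A₁E₁) + 1/(A₂E₂)].
|α₁ − α₂|·ΔT = 8.8×10⁻⁶ × 181 = 0.001593.
1/(A₁E₁) + 1/(A₂E₂) = 1/(1225×44×10³) + 1/(1650×198×10³) = 2.161×10⁻⁸ N⁻¹.
P = 0.001593 / 2.161×10⁻⁸ = 73690 N = 73.69 kN.

P ≈ 73.7 kN (tensile in the magnesium alloy)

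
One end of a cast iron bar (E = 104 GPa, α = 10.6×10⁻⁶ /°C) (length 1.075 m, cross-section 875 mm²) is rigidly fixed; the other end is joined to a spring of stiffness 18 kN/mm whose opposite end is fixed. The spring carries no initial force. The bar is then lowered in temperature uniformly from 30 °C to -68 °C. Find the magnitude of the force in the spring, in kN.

The unrestrained thermal change is αΔT L = 10.6×10⁻⁶ × 98 × 1075 = 1.117 mm.
Let P be the tensile force in the spring. The bar extends elastically by PL/(AE) and the spring stretches by P/k; together these equal δ_free.
P [ L/(AE) + 1/k ] = δ_free → P [ 1075/(875×104×10³) + 1/(18×10³) ] = 1.117.
P = 1.117 / 6.737×10⁻⁵ = 16580 N.

P ≈ 16.6 kN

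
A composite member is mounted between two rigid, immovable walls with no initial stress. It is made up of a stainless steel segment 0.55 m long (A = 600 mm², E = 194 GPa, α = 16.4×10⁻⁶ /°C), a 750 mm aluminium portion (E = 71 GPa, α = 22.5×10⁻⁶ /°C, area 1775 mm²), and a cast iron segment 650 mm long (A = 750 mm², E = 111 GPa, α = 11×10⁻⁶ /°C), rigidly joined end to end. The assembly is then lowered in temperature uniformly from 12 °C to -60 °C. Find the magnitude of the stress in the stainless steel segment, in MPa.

With the walls removed the bar would change length by δ_free = Σ αᵢΔT Lᵢ = 16.4×10⁻⁶×72×550 + 22.5×10⁻⁶×72×750 + 11×10⁻⁶×72×650 = 2.379 mm.
The walls prevent any net length change, so an axial force P (same in every segment) develops. Compatibility: P · Σ Lᵢ/(AᵢEᵢ) = δ_free.
Σ Lᵢ/(AᵢEᵢ) = 550/(600×194×10³) + 750/(1775×71×10³) + 650/(750×111×10³) = 1.848×10⁻⁵ mm/N.
So P = 2.379 / 1.848×10⁻⁵ = 128.7 kN, tensile.
σ_{stainless steel} = P / A = 128700 / 600 = 214.5 MPa.

σ ≈ 215 MPa (tensile)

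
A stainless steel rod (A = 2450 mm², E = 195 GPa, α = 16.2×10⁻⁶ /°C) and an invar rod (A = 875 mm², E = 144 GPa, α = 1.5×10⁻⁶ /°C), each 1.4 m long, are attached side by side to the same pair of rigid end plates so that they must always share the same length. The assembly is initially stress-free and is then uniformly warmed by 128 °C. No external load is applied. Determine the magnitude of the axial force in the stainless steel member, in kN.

P ≈ 188 kN (compressive in the stainless steel)

The stainless steel has the larger α, so on heating it would change length more than the invar if both were free. The rigid plates force a common final length, so the stainless steel is put into compression and the invar into tension, with equal and opposite forces P (no external load).
Equating the net (thermal + elastic) strains gives |α₁ − α₂|·ΔT = P·[1/(A₁E₁) + 1/(A₂E₂)].
|α₁ − α₂|·ΔT = 14.7×10⁻⁶ × 128 = 0.001882.
1/(A₁E₁) + 1/(A₂E₂) = 1/(2450×195×10³) + 1/(875×144×10³) = 1.003×10⁻⁸ N⁻¹.
P = 0.001882 / 1.003×10⁻⁸ = 187600 N = 187.6 kN.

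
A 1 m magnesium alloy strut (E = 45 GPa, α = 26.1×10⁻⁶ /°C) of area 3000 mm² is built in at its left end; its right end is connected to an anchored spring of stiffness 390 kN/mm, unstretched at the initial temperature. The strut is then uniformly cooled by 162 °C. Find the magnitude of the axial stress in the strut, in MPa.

The unrestrained thermal change is αΔT L = 26.1×10⁻⁶ × 162 × 1000 = 4.228 mm.
With a force P in the spring, the elastic change of the strut is PL/(AE) and that of the spring is P/k; compatibility requires their sum to equal δ_free.
P [ L/(AE) + 1/k ] = δ_free → P [ 1000/(3000×45×10³) + 1/(390×10³) ] = 4.228.
P = 4.228 / 9.972×10⁻⁶ = 424000 N.
σ = P/A = 424000/3000 = 141.3 MPa.

σ ≈ 141 MPa (tensile)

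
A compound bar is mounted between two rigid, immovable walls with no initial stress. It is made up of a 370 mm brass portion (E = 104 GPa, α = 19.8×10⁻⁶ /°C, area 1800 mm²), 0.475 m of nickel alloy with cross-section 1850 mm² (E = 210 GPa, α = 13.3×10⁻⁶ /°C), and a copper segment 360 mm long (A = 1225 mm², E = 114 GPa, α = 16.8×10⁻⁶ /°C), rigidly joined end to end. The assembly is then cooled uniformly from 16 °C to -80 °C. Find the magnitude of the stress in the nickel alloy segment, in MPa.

σ ≈ 177 MPa (tensile)

Free thermal contraction of the whole bar: Σ αᵢΔT Lᵢ = 19.8×10⁻⁶×96×370 + 13.3×10⁻⁶×96×475 + 16.8×10⁻⁶×96×360 = 1.89 mm.
Since the ends are fixed, an axial force P builds up, equal in every segment, with P · Σ Lᵢ/(AᵢEᵢ) = δ_free.
Σ Lᵢ/(AᵢEᵢ) = 370/(1800×104×10³) + 475/(1850×210×10³) + 360/(1225×114×10³) = 5.777×10⁻⁶ mm/N.
So P = 1.89 / 5.777×10⁻⁶ = 327.2 kN, tensile.
σ_{nickel alloy} = P / A = 327200 / 1850 = 176.9 MPa.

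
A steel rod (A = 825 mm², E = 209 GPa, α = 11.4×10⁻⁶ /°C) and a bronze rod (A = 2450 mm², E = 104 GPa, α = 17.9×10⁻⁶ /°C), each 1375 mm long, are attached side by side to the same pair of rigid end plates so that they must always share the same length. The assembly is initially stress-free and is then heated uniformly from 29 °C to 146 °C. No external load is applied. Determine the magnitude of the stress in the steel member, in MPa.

Equilibrium of a rigid end plate with no external load gives equal and opposite internal forces ±P in the two members. Since α_{bronze} > α_{steel}, heating drives the bronze into compression and the steel into tension.
Equating the net (thermal + elastic) strains gives |α₁ − α₂|·ΔT = P·[1/(A₁E₁) + 1/(A₂E₂)].
|α₁ − α₂|·ΔT = 6.5×10⁻⁶ × 117 = 0.0007605.
1/(A₁E₁) + 1/(A₂E₂) = 1/(825×209×10³) + 1/(2450×104×10³) = 9.724×10⁻⁹ N⁻¹.
So P = 0.0007605 / 9.724×10⁻⁹ = 78.21 kN.
σ_{steel} = P/A₁ = 78210/825 = 94.8 MPa, tensile.

σ ≈ 94.8 MPa (tensile)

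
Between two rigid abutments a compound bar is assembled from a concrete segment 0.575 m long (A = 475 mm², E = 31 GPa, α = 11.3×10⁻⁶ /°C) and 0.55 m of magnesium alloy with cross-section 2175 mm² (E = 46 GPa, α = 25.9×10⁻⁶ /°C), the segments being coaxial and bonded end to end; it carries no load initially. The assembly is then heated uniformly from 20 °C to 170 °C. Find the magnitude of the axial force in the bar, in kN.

Free thermal expansion of the whole bar: Σ αᵢΔT Lᵢ = 11.3×10⁻⁶×150×575 + 25.9×10⁻⁶×150×550 = 3.111 mm.
Since the ends are fixed, an axial force P builds up, equal in every segment, with P · Σ Lᵢ/(AᵢEᵢ) = δ_free.
The series flexibility is Σ Lᵢ/(AᵢEᵢ) = 575/(475×31×10³) + 550/(2175×46×10³) = 4.455×10⁻⁵ mm/N.
Hence P = δ_free / Σ(L/AE) = 3.111/4.455×10⁻⁵ = 69.85 kN (compressive).

P ≈ 69.8 kN (compressive)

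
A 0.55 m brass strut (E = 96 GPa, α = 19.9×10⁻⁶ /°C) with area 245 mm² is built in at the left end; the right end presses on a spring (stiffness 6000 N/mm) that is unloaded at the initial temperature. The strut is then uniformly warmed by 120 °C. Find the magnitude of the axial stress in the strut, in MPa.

σ ≈ 28.2 MPa (compressive)

Free thermal expansion: δ_free = αΔT L = 19.9×10⁻⁶ × 120 × 550 = 1.313 mm.
Let P be the compressive force at the spring. The strut shortens elastically by PL/(AE) and the spring compresses by P/k; together these equal δ_free.
P [ L/(AE) + 1/k ] = δ_free → P [ 550/(245×96×10³) + 1/(6000) ] = 1.313.
P = 1.313 / 0.0001901 = 6911 N.
σ = P/A = 6911/245 = 28.21 MPa.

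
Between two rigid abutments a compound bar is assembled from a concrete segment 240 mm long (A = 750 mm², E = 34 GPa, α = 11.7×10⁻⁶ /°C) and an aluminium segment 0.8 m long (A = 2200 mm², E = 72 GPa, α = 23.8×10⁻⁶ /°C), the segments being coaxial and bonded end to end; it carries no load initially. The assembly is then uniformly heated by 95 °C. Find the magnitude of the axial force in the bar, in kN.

With the walls removed the bar would change length by δ_free = Σ αᵢΔT Lᵢ = 11.7×10⁻⁶×95×240 + 23.8×10⁻⁶×95×800 = 2.076 mm.
Since the ends are fixed, an axial force P builds up, equal in every segment, with P · Σ Lᵢ/(AᵢEᵢ) = δ_free.
The series flexibility is Σ Lᵢ/(AᵢEᵢ) = 240/(750×34×10³) + 800/(2200×72×10³) = 1.446×10⁻⁵ mm/N.
So P = 2.076 / 1.446×10⁻⁵ = 143.5 kN, compressive.

P ≈ 144 kN (compressive)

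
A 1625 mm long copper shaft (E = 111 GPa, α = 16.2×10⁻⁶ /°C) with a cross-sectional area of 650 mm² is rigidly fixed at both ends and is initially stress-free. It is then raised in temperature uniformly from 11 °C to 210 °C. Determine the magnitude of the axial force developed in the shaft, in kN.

P ≈ 233 kN (compressive)

The ends cannot move, so σ = EαΔT = 111×10³ × 16.2×10⁻⁶ × 199 = 357.8 MPa.
P = AEαΔT = 650 × 111×10³ × 16.2×10⁻⁶ × 199 = 232.6 kN (compressive).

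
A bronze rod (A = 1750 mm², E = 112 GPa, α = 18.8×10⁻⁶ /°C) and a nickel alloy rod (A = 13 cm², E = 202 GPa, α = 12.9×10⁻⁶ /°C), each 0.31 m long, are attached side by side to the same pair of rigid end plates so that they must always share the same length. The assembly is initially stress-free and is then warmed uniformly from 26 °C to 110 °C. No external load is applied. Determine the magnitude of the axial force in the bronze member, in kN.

The bronze has the larger α, so on heating it would change length more than the nickel alloy if both were free. The rigid plates force a common final length, so the bronze is put into compression and the nickel alloy into tension, with equal and opposite forces P (no external load).
Equating the net (thermal + elastic) strains gives |α₁ − α₂|·ΔT = P·[1/(A₁E₁) + 1/(A₂E₂)].
|α₁ − α₂|·ΔT = 5.9×10⁻⁶ × 84 = 0.0004956.
1/(A₁E₁) + 1/(A₂E₂) = 1/(1750×112×10³) + 1/(1300×202×10³) = 8.91×10⁻⁹ N⁻¹.
So P = 0.0004956 / 8.91×10⁻⁹ = 55.62 kN.

P ≈ 55.6 kN (compressive in the bronze)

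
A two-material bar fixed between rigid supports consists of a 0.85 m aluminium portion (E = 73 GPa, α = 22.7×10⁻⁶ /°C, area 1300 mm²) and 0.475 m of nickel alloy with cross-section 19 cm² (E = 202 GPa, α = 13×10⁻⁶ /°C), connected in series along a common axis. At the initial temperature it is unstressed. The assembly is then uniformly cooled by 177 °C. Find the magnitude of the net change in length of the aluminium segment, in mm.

With the walls removed the bar would change length by δ_free = Σ αᵢΔT Lᵢ = 22.7×10⁻⁶×177×850 + 13×10⁻⁶×177×475 = 4.508 mm.
The rigid supports impose zero overall length change; the single axial force P common to all segments must satisfy P Σ Lᵢ/(AᵢEᵢ) = δ_free.
The series flexibility is Σ Lᵢ/(AᵢEᵢ) = 850/(1300×73×10³) + 475/(1900×202×10³) = 1.019×10⁻⁵ mm/N.
P = 4.508 / 1.019×10⁻⁵ = 442200 N = 442.2 kN, tensile.
For the aluminium segment, free thermal change = 22.7×10⁻⁶×177×850 = 3.415 mm and elastic change from P = 442200×850/(1300×73×10³) = 3.961 mm; these oppose, so the net change is 0.546 mm (segment lengthens).

|ΔL| ≈ 0.546 mm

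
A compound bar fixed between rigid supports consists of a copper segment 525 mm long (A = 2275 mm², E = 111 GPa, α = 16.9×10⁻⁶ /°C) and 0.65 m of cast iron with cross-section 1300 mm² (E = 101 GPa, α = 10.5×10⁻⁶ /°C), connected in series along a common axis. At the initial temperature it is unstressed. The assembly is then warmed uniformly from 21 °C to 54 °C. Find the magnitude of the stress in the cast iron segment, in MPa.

σ ≈ 56.7 MPa (compressive)

If the supports were absent, the total length change would be Σ αᵢΔT Lᵢ = 16.9×10⁻⁶×33×525 + 10.5×10⁻⁶×33×650 = 0.518 mm.
The rigid supports impose zero overall length change; the single axial force P common to all segments must satisfy P Σ Lᵢ/(AᵢEᵢ) = δ_free.
Σ Lᵢ/(AᵢEᵢ) = 525/(2275×111×10³) + 650/(1300×101×10³) = 7.029×10⁻⁶ mm/N.
P = 0.518 / 7.029×10⁻⁶ = 73690 N = 73.69 kN, compressive.
σ_{cast iron} = P / A = 73690 / 1300 = 56.69 MPa.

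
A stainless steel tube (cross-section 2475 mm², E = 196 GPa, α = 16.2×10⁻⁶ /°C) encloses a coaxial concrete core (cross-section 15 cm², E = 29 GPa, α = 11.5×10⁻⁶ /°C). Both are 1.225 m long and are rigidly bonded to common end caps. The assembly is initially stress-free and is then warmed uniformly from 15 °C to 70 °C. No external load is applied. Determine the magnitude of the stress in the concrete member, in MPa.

Equilibrium of a rigid end plate with no external load gives equal and opposite internal forces ±P in the two members. Since α_{stainless steel} > α_{concrete}, heating drives the stainless steel into compression and the concrete into tension.
Equating the net (thermal + elastic) strains gives |α₁ − α₂|·ΔT = P·[1/(A₁E₁) + 1/(A₂E₂)].
|α₁ − α₂|·ΔT = 4.7×10⁻⁶ × 55 = 0.0002585.
1/(A₁E₁) + 1/(A₂E₂) = 1/(2475×196×10³) + 1/(1500×29×10³) = 2.505×10⁻⁸ N⁻¹.
P = 0.0002585 / 2.505×10⁻⁸ = 10320 N = 10.32 kN.
σ_{concrete} = P/A₂ = 10320/1500 = 6.88 MPa, tensile.

σ ≈ 6.88 MPa (tensile)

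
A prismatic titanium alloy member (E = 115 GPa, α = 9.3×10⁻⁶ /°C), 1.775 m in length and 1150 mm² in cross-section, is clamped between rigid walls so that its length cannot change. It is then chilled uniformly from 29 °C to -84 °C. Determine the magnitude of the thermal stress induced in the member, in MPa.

The supports are rigid, so the total axial strain is zero. The restrained thermal strain is ε = αΔT = 9.3×10⁻⁶ × 113 = 1050.9×10⁻⁶.
Hence σ = E·αΔT = 115×10³ × 1050.9×10⁻⁶ = 120.9 MPa, tensile.

σ ≈ 121 MPa (tensile)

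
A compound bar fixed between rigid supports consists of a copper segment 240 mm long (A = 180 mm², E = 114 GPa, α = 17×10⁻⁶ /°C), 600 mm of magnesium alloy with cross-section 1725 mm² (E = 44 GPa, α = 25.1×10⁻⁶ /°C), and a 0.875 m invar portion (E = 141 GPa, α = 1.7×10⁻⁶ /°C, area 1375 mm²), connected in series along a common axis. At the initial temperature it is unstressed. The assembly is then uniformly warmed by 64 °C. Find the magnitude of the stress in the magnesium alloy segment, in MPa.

If the supports were absent, the total length change would be Σ αᵢΔT Lᵢ = 17×10⁻⁶×64×240 + 25.1×10⁻⁶×64×600 + 1.7×10⁻⁶×64×875 = 1.32 mm.
The walls prevent any net length change, so an axial force P (same in every segment) develops. Compatibility: P · Σ Lᵢ/(AᵢEᵢ) = δ_free.
Σ Lᵢ/(AᵢEᵢ) = 240/(180×114×10³) + 600/(1725×44×10³) + 875/(1375×141×10³) = 2.411×10⁻⁵ mm/N.
So P = 1.32 / 2.411×10⁻⁵ = 54.75 kN, compressive.
σ_{magnesium alloy} = P / A = 54750 / 1725 = 31.74 MPa.

σ ≈ 31.7 MPa (compressive)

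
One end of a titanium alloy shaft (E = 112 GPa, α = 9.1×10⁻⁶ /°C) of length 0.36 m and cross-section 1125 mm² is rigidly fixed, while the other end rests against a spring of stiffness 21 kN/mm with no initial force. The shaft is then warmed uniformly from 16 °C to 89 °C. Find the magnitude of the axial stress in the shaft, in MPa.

σ ≈ 4.21 MPa (compressive)

If the spring were absent the shaft would lengthen by αΔT L = 9.1×10⁻⁶ × 73 × 360 = 0.2391 mm.
Let P be the compressive force at the spring. The shaft shortens elastically by PL/(AE) and the spring compresses by P/k; together these equal δ_free.
So P = δ_free / [L/(AE) + 1/k] = 0.2391 / [ 360/(1125×112×10³) + 1/(21×10³) ].
P = 0.2391 / 5.048×10⁻⁵ = 4738 N.
σ = P/A = 4738/1125 = 4.211 MPa.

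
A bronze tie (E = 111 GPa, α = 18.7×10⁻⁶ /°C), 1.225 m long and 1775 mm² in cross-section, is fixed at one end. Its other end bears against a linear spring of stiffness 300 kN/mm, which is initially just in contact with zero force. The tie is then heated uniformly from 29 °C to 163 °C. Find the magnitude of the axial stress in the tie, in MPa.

The unrestrained thermal change is αΔT L = 18.7×10⁻⁶ × 134 × 1225 = 3.07 mm.
Let P be the compressive force at the spring. The tie shortens elastically by PL/(AE) and the spring compresses by P/k; together these equal δ_free.
P [ L/(AE) + 1/k ] = δ_free → P [ 1225/(1775×111×10³) + 1/(300×10³) ] = 3.07.
P = 3.07 / 9.551×10⁻⁶ = 321400 N.
σ = P/A = 321400/1775 = 181.1 MPa.

σ ≈ 181 MPa (compressive)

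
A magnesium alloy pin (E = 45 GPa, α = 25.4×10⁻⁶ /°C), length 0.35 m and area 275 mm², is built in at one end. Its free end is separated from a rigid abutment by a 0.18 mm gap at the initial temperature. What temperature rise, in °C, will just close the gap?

ΔT ≈ 20.2 °C

Contact occurs when the free expansion equals the gap: αΔT L = 0.18 mm.
So ΔT = g/(αL) = 0.18/(25.4×10⁻⁶ × 350) = 20.25 °C.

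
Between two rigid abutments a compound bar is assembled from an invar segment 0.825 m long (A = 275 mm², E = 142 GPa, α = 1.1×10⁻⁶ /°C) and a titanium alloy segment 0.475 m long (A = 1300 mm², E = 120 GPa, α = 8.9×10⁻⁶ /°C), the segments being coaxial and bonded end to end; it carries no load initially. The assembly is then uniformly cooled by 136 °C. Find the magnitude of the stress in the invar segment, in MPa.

σ ≈ 105 MPa (tensile)

Free thermal contraction of the whole bar: Σ αᵢΔT Lᵢ = 1.1×10⁻⁶×136×825 + 8.9×10⁻⁶×136×475 = 0.6984 mm.
Since the ends are fixed, an axial force P builds up, equal in every segment, with P · Σ Lᵢ/(AᵢEᵢ) = δ_free.
The series flexibility is Σ Lᵢ/(AᵢEᵢ) = 825/(275×142×10³) + 475/(1300×120×10³) = 2.417×10⁻⁵ mm/N.
Hence P = δ_free / Σ(L/AE) = 0.6984/2.417×10⁻⁵ = 28.89 kN (tensile).
σ_{invar} = P / A = 28890 / 275 = 105.1 MPa.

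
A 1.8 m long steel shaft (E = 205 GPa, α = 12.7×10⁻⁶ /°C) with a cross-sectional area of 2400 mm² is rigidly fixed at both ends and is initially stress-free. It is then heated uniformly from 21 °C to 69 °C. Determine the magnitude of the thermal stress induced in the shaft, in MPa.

The supports are rigid, so the total axial strain is zero. The restrained thermal strain is ε = αΔT = 12.7×10⁻⁶ × 48 = 609.6×10⁻⁶.
Hence σ = E·αΔT = 205×10³ × 609.6×10⁻⁶ = 125 MPa, compressive.

σ ≈ 125 MPa (compressive)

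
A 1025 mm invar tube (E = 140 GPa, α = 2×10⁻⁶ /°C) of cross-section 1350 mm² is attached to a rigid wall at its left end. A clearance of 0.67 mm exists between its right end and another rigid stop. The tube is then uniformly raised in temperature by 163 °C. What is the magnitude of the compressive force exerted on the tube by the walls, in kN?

Free thermal elongation = αΔT L = 2×10⁻⁶ × 163 × 1025 = 0.3342 mm.
Since δ_free = 0.334 mm is less than the 0.67 mm gap, the tube never touches the wall. No axial force develops.

P ≈ 0 kN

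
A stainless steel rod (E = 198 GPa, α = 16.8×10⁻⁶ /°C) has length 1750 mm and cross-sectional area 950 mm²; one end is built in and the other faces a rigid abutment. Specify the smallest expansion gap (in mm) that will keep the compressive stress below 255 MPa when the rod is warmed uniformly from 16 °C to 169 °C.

g ≈ 2.24 mm

Free expansion if unrestrained: δ_free = αΔT L = 16.8×10⁻⁶ × 153 × 1750 = 4.498 mm.
A stress of 255 MPa corresponds to the wall pushing the rod back by σL/E = 255×1750/(198×10³) = 2.254 mm.
The gap must absorb the remainder: g_min = 4.498 − 2.254 = 2.244 mm.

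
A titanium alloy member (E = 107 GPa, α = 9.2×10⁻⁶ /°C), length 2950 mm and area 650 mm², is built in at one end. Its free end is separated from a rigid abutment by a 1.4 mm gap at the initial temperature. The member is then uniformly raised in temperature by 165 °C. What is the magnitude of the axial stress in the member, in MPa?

σ ≈ 112 MPa (compressive)

Free thermal elongation = αΔT L = 9.2×10⁻⁶ × 165 × 2950 = 4.478 mm.
This exceeds the 1.4 mm gap, so the wall pushes back. The portion of expansion that must be recovered elastically is δ_free − gap = 4.478 − 1.4 = 3.078 mm.
Compatibility: PL/(AE) = 3.078 mm, so σ = P/A = E × (3.078/2950) = 111.6 MPa.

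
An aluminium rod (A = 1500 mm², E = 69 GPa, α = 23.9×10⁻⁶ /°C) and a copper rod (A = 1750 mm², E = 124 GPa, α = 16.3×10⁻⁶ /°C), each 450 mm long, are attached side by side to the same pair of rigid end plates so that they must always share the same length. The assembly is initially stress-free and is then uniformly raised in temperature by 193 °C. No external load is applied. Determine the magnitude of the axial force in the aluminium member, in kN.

Equilibrium of a rigid end plate with no external load gives equal and opposite internal forces ±P in the two members. Since α_{aluminium} > α_{copper}, heating drives the aluminium into compression and the copper into tension.
Compatibility of the two members (thermal + elastic change equal): (α₁ − α₂)ΔT = P·[1/(A₁E₁) + 1/(A₂E₂)].
|α₁ − α₂|·ΔT = 7.6×10⁻⁶ × 193 = 0.001467.
1/(A₁E₁) + 1/(A₂E₂) = 1/(1500×69×10³) + 1/(1750×124×10³) = 1.427×10⁻⁸ N⁻¹.
So P = 0.001467 / 1.427×10⁻⁸ = 102.8 kN.

P ≈ 103 kN (compressive in the aluminium)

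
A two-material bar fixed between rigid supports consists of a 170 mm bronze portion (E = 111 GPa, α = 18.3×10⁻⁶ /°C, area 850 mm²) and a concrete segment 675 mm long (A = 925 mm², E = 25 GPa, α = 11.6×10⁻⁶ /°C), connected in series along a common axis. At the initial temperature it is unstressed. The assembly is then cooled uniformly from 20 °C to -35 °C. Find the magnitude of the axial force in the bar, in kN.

P ≈ 19.4 kN (tensile)

Free thermal contraction of the whole bar: Σ αᵢΔT Lᵢ = 18.3×10⁻⁶×55×170 + 11.6×10⁻⁶×55×675 = 0.6018 mm.
The rigid supports impose zero overall length change; the single axial force P common to all segments must satisfy P Σ Lᵢ/(AᵢEᵢ) = δ_free.
The series flexibility is Σ Lᵢ/(AᵢEᵢ) = 170/(850×111×10³) + 675/(925×25×10³) = 3.099×10⁻⁵ mm/N.
So P = 0.6018 / 3.099×10⁻⁵ = 19.42 kN, tensile.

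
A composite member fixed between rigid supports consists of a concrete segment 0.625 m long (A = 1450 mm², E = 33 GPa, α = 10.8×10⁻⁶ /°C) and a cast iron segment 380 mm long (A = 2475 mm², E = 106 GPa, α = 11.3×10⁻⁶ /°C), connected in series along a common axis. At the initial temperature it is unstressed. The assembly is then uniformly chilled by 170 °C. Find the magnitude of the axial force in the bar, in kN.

P ≈ 129 kN (tensile)

With the walls removed the bar would change length by δ_free = Σ αᵢΔT Lᵢ = 10.8×10⁻⁶×170×625 + 11.3×10⁻⁶×170×380 = 1.877 mm.
The rigid supports impose zero overall length change; the single axial force P common to all segments must satisfy P Σ Lᵢ/(AᵢEᵢ) = δ_free.
Σ Lᵢ/(AᵢEᵢ) = 625/(1450×33×10³) + 380/(2475×106×10³) = 1.451×10⁻⁵ mm/N.
P = 1.877 / 1.451×10⁻⁵ = 129400 N = 129.4 kN, tensile.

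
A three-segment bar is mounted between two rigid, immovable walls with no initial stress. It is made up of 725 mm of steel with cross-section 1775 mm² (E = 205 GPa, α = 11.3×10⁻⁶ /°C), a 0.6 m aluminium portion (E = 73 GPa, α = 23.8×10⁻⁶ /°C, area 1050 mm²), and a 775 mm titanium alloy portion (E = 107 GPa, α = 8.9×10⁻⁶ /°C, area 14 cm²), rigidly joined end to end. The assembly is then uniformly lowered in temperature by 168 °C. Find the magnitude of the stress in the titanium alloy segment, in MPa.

σ ≈ 235 MPa (tensile)

With the walls removed the bar would change length by δ_free = Σ αᵢΔT Lᵢ = 11.3×10⁻⁶×168×725 + 23.8×10⁻⁶×168×600 + 8.9×10⁻⁶×168×775 = 4.934 mm.
The rigid supports impose zero overall length change; the single axial force P common to all segments must satisfy P Σ Lᵢ/(AᵢEᵢ) = δ_free.
Σ Lᵢ/(AᵢEᵢ) = 725/(1775×205×10³) + 600/(1050×73×10³) + 775/(1400×107×10³) = 1.499×10⁻⁵ mm/N.
P = 4.934 / 1.499×10⁻⁵ = 329100 N = 329.1 kN, tensile.
σ_{titanium alloy} = P / A = 329100 / 1400 = 235.1 MPa.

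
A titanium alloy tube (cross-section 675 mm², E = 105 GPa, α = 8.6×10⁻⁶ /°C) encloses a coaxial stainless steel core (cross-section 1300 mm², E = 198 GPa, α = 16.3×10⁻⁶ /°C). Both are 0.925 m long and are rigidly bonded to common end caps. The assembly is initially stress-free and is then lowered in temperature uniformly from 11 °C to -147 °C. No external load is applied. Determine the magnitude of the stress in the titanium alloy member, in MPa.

Equilibrium of a rigid end plate with no external load gives equal and opposite internal forces ±P in the two members. Since α_{stainless steel} > α_{titanium alloy}, cooling drives the stainless steel into tension and the titanium alloy into compression.
Equating the net (thermal + elastic) strains gives |α₁ − α₂|·ΔT = P·[1/(A₁E₁) + 1/(A₂E₂)].
|α₁ − α₂|·ΔT = 7.7×10⁻⁶ × 158 = 0.001217.
1/(A₁E₁) + 1/(A₂E₂) = 1/(675×105×10³) + 1/(1300×198×10³) = 1.799×10⁻⁸ N⁻¹.
P = 0.001217 / 1.799×10⁻⁸ = 67610 N = 67.61 kN.
σ_{titanium alloy} = P/A₁ = 67610/675 = 100.2 MPa, compressive.

σ ≈ 100 MPa (compressive)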